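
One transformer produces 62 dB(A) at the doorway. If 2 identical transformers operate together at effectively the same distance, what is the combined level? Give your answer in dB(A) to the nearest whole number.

65 dB(A)

With 2 equal, uncorrelated contributions the intensity is 2× that of one unit, giving a rise of 10·log₁₀ 2.
L_total = 62 + 10·log₁₀(2) = 62 + 3.010 = 65.01 dB(A).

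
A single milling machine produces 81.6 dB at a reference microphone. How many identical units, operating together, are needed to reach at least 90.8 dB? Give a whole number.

Need L₁ + 10·log₁₀ N ≥ 90.8, i.e. log₁₀ N ≥ 0.92.
N ≥ 10^(9.2/10) = 8.318, so N = 9.

9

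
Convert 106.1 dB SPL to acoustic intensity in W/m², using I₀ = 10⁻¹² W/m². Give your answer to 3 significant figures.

L = 10·log₁₀(I/I₀) ⇒ I = I₀·10^(L/10) = 10⁻¹² × 10^10.61.

0.0407 W/m²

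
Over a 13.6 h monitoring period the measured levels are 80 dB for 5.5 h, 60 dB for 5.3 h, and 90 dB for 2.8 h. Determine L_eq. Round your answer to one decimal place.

83.9 dB

L_eq = 10·log₁₀[(1/T)·Σ tᵢ·10^(Lᵢ/10)] with T = 13.6 h.
Σ tᵢ·10^(Lᵢ/10) = 5.5·10^(80/10) + 5.3·10^(60/10) + 2.8·10^(90/10) = 3.355e+09.
L_eq = 10·log₁₀(3.355e+09/13.6) = 83.92 dB.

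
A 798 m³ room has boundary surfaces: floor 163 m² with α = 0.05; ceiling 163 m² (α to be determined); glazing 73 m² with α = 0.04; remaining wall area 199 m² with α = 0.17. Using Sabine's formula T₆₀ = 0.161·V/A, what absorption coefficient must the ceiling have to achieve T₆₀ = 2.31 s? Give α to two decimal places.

Required total absorption A = 0.161·798/2.31 = 55.62 m².
Absorption from the other surfaces = 163·0.05 + 73·0.04 + 199·0.17 = 44.90 m², so the ceiling must supply 10.72 m² over 163 m².
α = 10.72/163 = 0.066.

0.07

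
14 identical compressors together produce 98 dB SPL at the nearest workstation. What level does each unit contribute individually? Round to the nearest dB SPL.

For N identical incoherent sources L_total = L₁ + 10·log₁₀ N, so L₁ = 98 − 10·log₁₀(14) = 98 − 11.461.

87 dB SPL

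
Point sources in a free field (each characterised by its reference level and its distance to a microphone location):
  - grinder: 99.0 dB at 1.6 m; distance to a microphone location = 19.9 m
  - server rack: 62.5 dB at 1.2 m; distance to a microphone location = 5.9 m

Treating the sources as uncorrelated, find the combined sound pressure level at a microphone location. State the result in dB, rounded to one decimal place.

77.1 dB

First find each source's level at the receiver (point-source: −20·log₁₀(r/r_ref)), then combine on an intensity basis.
grinder: 99.0 − 20·log₁₀(19.9/1.6) = 99.0 − 21.89 = 77.11 dB.
server rack: 62.5 − 20·log₁₀(5.9/1.2) = 62.5 − 13.83 = 48.67 dB.
Σ 10^(L/10) = 5.142e+07 → L_total = 10·log₁₀(5.142e+07) = 77.11 dB.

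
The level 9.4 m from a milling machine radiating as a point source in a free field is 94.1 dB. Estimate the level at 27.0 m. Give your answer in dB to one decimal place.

84.9 dB

For a point source, L₂ = L₁ − 20·log₁₀(r₂/r₁).
L₂ = 94.1 − 20·log₁₀(27.0/9.4) = 94.1 − 9.165 = 84.94 dB.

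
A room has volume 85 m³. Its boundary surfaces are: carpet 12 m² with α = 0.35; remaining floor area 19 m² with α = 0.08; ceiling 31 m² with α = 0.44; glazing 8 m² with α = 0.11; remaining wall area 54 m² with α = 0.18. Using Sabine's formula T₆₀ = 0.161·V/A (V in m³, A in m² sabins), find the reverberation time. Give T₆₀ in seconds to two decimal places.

Summing Sᵢαᵢ: 12·0.35 + 19·0.08 + 31·0.44 + 8·0.11 + 54·0.18 = 29.96 m².
T₆₀ = 0.161·V/A = 0.161·85/29.96 = 0.457 s.

0.46 s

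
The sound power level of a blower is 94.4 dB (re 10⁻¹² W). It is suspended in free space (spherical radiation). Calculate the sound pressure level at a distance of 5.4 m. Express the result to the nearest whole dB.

The power spreads over a sphere of area 4π·r², so L_p = L_w − 10·log₁₀(4π·r²).
4π·r² = 366.4 m², 10·log₁₀ of that is 25.640 dB.
L_p = 94.4 − 25.640 = 68.76 dB.

69 dB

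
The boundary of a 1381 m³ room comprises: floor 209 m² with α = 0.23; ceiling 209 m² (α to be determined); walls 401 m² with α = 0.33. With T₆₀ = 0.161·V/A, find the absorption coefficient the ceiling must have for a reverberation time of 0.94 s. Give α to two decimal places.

From T₆₀ = 0.161·V/A, the target T₆₀ = 0.94 s needs A = 0.161·1381/0.94 = 236.53 m².
Absorption from the other surfaces = 209·0.23 + 401·0.33 = 180.40 m², so the ceiling must supply 56.13 m² over 209 m².
α = 56.13/209 = 0.269.

0.27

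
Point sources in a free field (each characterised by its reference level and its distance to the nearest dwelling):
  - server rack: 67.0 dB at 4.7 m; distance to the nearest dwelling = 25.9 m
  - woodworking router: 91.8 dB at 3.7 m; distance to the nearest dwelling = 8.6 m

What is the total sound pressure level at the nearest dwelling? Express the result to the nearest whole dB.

84 dB

Apply inverse-square spreading to bring every level to the receiver, then sum 10^(L/10).
server rack: 67.0 − 20·log₁₀(25.9/4.7) = 67.0 − 14.82 = 52.18 dB.
woodworking router: 91.8 − 20·log₁₀(8.6/3.7) = 91.8 − 7.33 = 84.47 dB.
Σ 10^(L/10) = 2.803e+08 → L_total = 10·log₁₀(2.803e+08) = 84.48 dB.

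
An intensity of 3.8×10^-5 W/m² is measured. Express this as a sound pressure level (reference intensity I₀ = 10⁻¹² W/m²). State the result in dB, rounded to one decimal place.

Dividing by I₀ shifts the exponent by 12: I/I₀ = 3.8×10^7.
L = 10·(0.5798 + 7) = 75.80 dB.

75.8 dB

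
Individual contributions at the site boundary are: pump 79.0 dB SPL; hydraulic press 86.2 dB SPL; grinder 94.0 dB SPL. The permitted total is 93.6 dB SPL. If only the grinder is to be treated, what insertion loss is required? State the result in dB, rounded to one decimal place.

1.5 dB

Fixed contribution from the other sources: Σ 10^(L/10) = 10^(79.0/10) + 10^(86.2/10) = 4.963e+08 (86.96 dB SPL).
The limit corresponds to 10^(93.6/10) = 2.291e+09; subtracting the fixed part leaves 1.795e+09 for the grinder, i.e. 92.54 dB SPL.
So the grinder must be reduced from 94.0 to 92.54 dB SPL: IL = 1.46 dB.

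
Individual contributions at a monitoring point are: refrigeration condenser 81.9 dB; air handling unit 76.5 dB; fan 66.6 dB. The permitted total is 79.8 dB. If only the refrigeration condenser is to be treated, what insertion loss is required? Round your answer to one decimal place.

Fixed contribution from the other sources: Σ 10^(L/10) = 10^(76.5/10) + 10^(66.6/10) = 4.924e+07 (76.92 dB).
To meet 79.8 dB overall, the treated refrigeration condenser may contribute at most 10^(79.8/10) − 4.924e+07 = 4.626e+07, i.e. 76.65 dB.
Required insertion loss = 81.9 − 76.65 = 5.25 dB.

5.2 dB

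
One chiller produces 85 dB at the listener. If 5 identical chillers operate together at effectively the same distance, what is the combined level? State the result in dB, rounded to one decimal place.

L_total = L₁ + 10·log₁₀ N for N identical incoherent sources.
L_total = 85 + 10·log₁₀(5) = 85 + 6.990 = 91.99 dB.

92.0 dB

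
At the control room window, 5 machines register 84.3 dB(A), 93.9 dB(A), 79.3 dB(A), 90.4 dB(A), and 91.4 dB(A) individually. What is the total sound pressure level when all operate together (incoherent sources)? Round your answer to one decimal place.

97.2 dB(A)

Incoherent sources combine by intensity addition: L_total = 10·log₁₀(Σ 10^(L_i/10)).
Σ 10^(L/10) = 10^(84.3/10) + 10^(93.9/10) + 10^(79.3/10) + 10^(90.4/10) + 10^(91.4/10) = 5.286e+09.
L_total = 10·log₁₀(5.286e+09) = 97.23 dB(A).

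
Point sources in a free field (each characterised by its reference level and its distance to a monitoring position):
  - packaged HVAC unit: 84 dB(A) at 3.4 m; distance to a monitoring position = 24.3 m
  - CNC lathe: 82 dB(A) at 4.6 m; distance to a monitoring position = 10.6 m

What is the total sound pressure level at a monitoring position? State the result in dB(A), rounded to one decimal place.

75.4 dB(A)

First find each source's level at the receiver (point-source: −20·log₁₀(r/r_ref)), then combine on an intensity basis.
packaged HVAC unit: 84 − 20·log₁₀(24.3/3.4) = 84 − 17.08 = 66.92 dB(A).
CNC lathe: 82 − 20·log₁₀(10.6/4.6) = 82 − 7.25 = 74.75 dB(A).
Σ 10^(L/10) = 3.476e+07 → L_total = 10·log₁₀(3.476e+07) = 75.41 dB(A).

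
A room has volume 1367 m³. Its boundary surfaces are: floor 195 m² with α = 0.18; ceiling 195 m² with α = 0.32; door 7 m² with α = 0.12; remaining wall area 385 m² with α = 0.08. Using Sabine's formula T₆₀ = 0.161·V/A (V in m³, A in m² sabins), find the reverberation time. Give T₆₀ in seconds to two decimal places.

Total absorption A = 195·0.18 + 195·0.32 + 7·0.12 + 385·0.08 = 129.14 m² sabins.
T₆₀ = 0.161·V/A = 0.161·1367/129.14 = 1.704 s.

1.70 s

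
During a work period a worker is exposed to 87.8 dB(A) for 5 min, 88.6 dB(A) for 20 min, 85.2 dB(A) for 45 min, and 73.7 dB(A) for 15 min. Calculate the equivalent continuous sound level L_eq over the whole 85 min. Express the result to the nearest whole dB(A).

86 dB(A)

The energy average is taken in the linear domain: L_eq = 10·log₁₀[(Σ tᵢ·10^(Lᵢ/10))/T], T = 85 min.
Σ tᵢ·10^(Lᵢ/10) = 5·10^(87.8/10) + 20·10^(88.6/10) + 45·10^(85.2/10) + 15·10^(73.7/10) = 3.275e+10.
L_eq = 10·log₁₀(3.275e+10/85) = 85.86 dB(A).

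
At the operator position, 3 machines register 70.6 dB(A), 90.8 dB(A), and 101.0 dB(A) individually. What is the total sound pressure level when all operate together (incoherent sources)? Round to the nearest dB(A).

For uncorrelated sources the intensities add, so convert each level to linear form, sum, and take 10·log₁₀ of the total.
Σ 10^(L/10) = 10^(70.6/10) + 10^(90.8/10) + 10^(101.0/10) = 1.380e+10.
L_total = 10·log₁₀(1.380e+10) = 101.40 dB(A).

101 dB(A)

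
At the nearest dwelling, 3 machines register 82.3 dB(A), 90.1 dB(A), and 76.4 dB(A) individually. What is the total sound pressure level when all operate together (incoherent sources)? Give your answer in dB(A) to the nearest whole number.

For uncorrelated sources the intensities add, so convert each level to linear form, sum, and take 10·log₁₀ of the total.
Σ 10^(L/10) = 10^(82.3/10) + 10^(90.1/10) + 10^(76.4/10) = 1.237e+09.
L_total = 10·log₁₀(1.237e+09) = 90.92 dB(A).

91 dB(A)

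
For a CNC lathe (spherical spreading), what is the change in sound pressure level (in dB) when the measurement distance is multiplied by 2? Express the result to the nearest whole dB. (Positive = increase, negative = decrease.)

-6 dB

With spherical spreading the level changes by −20·log₁₀(r₂/r₁).
ΔL = −20·log₁₀(2) = -6.02 dB.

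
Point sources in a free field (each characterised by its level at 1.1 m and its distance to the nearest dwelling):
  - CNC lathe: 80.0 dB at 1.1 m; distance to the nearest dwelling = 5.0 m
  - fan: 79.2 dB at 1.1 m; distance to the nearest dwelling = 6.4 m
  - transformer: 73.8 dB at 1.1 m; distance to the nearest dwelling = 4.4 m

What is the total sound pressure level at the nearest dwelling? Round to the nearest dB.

69 dB

Apply inverse-square spreading to bring every level to the receiver, then sum 10^(L/10).
CNC lathe: 80.0 − 20·log₁₀(5.0/1.1) = 80.0 − 13.15 = 66.85 dB.
fan: 79.2 − 20·log₁₀(6.4/1.1) = 79.2 − 15.30 = 63.90 dB.
transformer: 73.8 − 20·log₁₀(4.4/1.1) = 73.8 − 12.04 = 61.76 dB.
Σ 10^(L/10) = 8.796e+06 → L_total = 10·log₁₀(8.796e+06) = 69.44 dB.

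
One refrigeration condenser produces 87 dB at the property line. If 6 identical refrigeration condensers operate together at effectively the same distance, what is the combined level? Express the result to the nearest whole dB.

95 dB

N identical incoherent sources raise the level by 10·log₁₀ N.
L_total = 87 + 10·log₁₀(6) = 87 + 7.782 = 94.78 dB.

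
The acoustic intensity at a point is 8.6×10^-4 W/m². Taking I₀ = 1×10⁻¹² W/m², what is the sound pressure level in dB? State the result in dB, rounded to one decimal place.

89.3 dB

Dividing by I₀ shifts the exponent by 12: I/I₀ = 8.6×10^8.
L = 10·(0.9345 + 8) = 89.34 dB.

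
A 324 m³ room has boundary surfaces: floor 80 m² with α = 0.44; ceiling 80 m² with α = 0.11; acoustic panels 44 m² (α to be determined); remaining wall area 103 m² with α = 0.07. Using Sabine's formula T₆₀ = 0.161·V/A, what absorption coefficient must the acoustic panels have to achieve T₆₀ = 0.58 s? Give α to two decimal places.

A = 0.161·V/T₆₀ = 0.161·324/0.58 = 89.94 m² sabins.
Absorption from the other surfaces = 80·0.44 + 80·0.11 + 103·0.07 = 51.21 m², so the acoustic panels must supply 38.73 m² over 44 m².
α = 38.73/44 = 0.880.

0.88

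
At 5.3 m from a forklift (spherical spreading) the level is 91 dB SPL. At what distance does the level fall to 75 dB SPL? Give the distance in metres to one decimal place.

33.4 m

The 16.0 dB drop corresponds to a distance ratio of 10^(16.0/20) for a point source.
r₂ = 5.3·10^((91−75)/20) = 5.3·10^(16.0/20) = 33.44 m.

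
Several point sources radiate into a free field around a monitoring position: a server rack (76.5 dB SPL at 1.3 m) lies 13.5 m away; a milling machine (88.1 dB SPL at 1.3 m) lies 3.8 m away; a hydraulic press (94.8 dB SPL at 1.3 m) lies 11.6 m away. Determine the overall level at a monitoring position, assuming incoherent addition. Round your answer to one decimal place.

Propagate each source to the receiver with L = L_ref − 20·log₁₀(r/r_ref), then add intensities.
server rack: 76.5 − 20·log₁₀(13.5/1.3) = 76.5 − 20.33 = 56.17 dB SPL.
milling machine: 88.1 − 20·log₁₀(3.8/1.3) = 88.1 − 9.32 = 78.78 dB SPL.
hydraulic press: 94.8 − 20·log₁₀(11.6/1.3) = 94.8 − 19.01 = 75.79 dB SPL.
Σ 10^(L/10) = 1.139e+08 → L_total = 10·log₁₀(1.139e+08) = 80.57 dB SPL.

80.6 dB SPL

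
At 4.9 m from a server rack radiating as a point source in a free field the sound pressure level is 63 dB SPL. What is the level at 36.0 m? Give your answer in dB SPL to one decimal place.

45.7 dB SPL

For a point source, L₂ = L₁ − 20·log₁₀(r₂/r₁).
L₂ = 63 − 20·log₁₀(36.0/4.9) = 63 − 17.322 = 45.68 dB SPL.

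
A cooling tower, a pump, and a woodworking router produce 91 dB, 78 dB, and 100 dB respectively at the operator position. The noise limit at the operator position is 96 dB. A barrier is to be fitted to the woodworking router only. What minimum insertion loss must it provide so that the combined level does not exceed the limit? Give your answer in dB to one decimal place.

Fixed contribution from the other sources: Σ 10^(L/10) = 10^(91/10) + 10^(78/10) = 1.322e+09 (91.21 dB).
To meet 96 dB overall, the treated woodworking router may contribute at most 10^(96/10) − 1.322e+09 = 2.659e+09, i.e. 94.25 dB.
Required insertion loss = 100 − 94.25 = 5.75 dB.

5.8 dB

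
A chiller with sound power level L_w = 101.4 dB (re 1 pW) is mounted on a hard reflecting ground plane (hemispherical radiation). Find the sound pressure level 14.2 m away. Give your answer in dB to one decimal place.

Free-field hemispherical radiation: L_p = L_w − 10·log₁₀(2π·r²), r = 14.2 m.
2π·r² = 1267 m², 10·log₁₀ of that is 31.028 dB.
L_p = 101.4 − 31.028 = 70.37 dB.

70.4 dB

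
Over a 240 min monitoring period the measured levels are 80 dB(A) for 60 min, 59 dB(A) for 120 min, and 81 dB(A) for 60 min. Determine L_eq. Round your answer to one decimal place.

77.5 dB(A)

L_eq = 10·log₁₀[(1/T)·Σ tᵢ·10^(Lᵢ/10)] with T = 240 min.
Σ tᵢ·10^(Lᵢ/10) = 60·10^(80/10) + 120·10^(59/10) + 60·10^(81/10) = 1.365e+10.
L_eq = 10·log₁₀(1.365e+10/240) = 77.55 dB(A).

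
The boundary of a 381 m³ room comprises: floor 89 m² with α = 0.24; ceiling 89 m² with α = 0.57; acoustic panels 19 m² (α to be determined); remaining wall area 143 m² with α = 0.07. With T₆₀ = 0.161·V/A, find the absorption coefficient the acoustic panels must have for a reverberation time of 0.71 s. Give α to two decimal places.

0.23

A = 0.161·V/T₆₀ = 0.161·381/0.71 = 86.40 m² sabins.
Absorption from the other surfaces = 89·0.24 + 89·0.57 + 143·0.07 = 82.10 m², so the acoustic panels must supply 4.30 m² over 19 m².
α = 4.30/19 = 0.226.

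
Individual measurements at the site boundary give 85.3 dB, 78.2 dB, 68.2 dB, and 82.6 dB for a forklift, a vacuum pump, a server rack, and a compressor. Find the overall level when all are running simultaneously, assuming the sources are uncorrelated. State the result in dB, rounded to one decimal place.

Incoherent sources combine by intensity addition: L_total = 10·log₁₀(Σ 10^(L_i/10)).
Σ 10^(L/10) = 10^(85.3/10) + 10^(78.2/10) + 10^(68.2/10) + 10^(82.6/10) = 5.935e+08.
L_total = 10·log₁₀(5.935e+08) = 87.73 dB.

87.7 dB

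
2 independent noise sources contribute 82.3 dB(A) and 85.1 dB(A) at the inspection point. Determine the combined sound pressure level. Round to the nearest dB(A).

87 dB(A)

For uncorrelated sources the intensities add, so convert each level to linear form, sum, and take 10·log₁₀ of the total.
Σ 10^(L/10) = 10^(82.3/10) + 10^(85.1/10) = 4.934e+08.
L_total = 10·log₁₀(4.934e+08) = 86.93 dB(A).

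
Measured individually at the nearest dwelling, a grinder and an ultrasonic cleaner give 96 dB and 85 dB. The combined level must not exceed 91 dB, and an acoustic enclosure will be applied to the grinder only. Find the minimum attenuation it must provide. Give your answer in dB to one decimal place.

Everything except the grinder sums to 10^(85/10) = 3.162e+08 in linear terms, 85.00 dB.
To meet 91 dB overall, the treated grinder may contribute at most 10^(91/10) − 3.162e+08 = 9.427e+08, i.e. 89.74 dB.
So the grinder must be reduced from 96 to 89.74 dB: IL = 6.26 dB.

6.3 dB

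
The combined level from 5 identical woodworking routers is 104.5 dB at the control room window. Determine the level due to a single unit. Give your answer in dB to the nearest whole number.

5 equal contributions raise the level by 10·log₁₀ 5 = 6.990 dB, so each unit alone gives 104.5 − 6.990.

98 dB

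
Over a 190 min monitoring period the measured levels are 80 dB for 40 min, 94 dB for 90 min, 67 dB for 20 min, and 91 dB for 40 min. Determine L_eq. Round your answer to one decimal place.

Weight each interval's intensity by its duration and average over T = 190 min:
Σ tᵢ·10^(Lᵢ/10) = 40·10^(80/10) + 90·10^(94/10) + 20·10^(67/10) + 40·10^(91/10) = 2.805e+11.
L_eq = 10·log₁₀(2.805e+11/190) = 91.69 dB.

91.7 dB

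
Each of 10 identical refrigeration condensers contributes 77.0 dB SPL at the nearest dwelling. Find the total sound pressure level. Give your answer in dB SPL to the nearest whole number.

L_total = L₁ + 10·log₁₀ N for N identical incoherent sources.
L_total = 77.0 + 10·log₁₀(10) = 77.0 + 10.000 = 87.00 dB SPL.

87 dB SPL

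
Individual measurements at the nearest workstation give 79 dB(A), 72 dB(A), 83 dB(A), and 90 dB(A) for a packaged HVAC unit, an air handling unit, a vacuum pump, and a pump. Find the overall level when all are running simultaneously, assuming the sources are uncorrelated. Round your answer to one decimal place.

91.1 dB(A)

For uncorrelated sources the intensities add, so convert each level to linear form, sum, and take 10·log₁₀ of the total.
Σ 10^(L/10) = 10^(79/10) + 10^(72/10) + 10^(83/10) + 10^(90/10) = 1.295e+09.
L_total = 10·log₁₀(1.295e+09) = 91.12 dB(A).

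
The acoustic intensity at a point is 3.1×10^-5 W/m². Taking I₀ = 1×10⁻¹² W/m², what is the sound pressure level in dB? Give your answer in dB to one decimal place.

74.9 dB

Dividing by I₀ shifts the exponent by 12: I/I₀ = 3.1×10^7.
L = 10·(0.4914 + 7) = 74.91 dB.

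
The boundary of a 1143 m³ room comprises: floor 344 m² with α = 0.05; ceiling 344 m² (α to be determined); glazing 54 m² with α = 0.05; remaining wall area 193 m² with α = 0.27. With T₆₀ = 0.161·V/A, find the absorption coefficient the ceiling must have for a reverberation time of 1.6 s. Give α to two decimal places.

From T₆₀ = 0.161·V/A, the target T₆₀ = 1.6 s needs A = 0.161·1143/1.6 = 115.01 m².
Absorption from the other surfaces = 344·0.05 + 54·0.05 + 193·0.27 = 72.01 m², so the ceiling must supply 43.00 m² over 344 m².
α = 43.00/344 = 0.125.

0.13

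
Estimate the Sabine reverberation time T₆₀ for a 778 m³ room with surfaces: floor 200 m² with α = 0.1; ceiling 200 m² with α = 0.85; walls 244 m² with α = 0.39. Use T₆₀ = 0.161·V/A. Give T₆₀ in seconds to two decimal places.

0.44 s

Summing Sᵢαᵢ: 200·0.1 + 200·0.85 + 244·0.39 = 285.16 m².
T₆₀ = 0.161·V/A = 0.161·778/285.16 = 0.439 s.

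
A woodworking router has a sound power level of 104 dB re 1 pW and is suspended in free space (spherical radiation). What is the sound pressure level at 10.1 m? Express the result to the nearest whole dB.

73 dB

The power spreads over a sphere of area 4π·r², so L_p = L_w − 10·log₁₀(4π·r²).
4π·r² = 1282 m², 10·log₁₀ of that is 31.079 dB.
L_p = 104 − 31.079 = 72.92 dB.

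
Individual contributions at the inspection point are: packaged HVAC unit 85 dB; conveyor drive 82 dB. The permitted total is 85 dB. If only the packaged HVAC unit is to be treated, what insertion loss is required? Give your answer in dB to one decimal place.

Fixed contribution from the other source: Σ 10^(L/10) = 10^(82/10) = 1.585e+08 (82.00 dB).
To meet 85 dB overall, the treated packaged HVAC unit may contribute at most 10^(85/10) − 1.585e+08 = 1.577e+08, i.e. 81.98 dB.
Required insertion loss = 85 − 81.98 = 3.02 dB.

3.0 dB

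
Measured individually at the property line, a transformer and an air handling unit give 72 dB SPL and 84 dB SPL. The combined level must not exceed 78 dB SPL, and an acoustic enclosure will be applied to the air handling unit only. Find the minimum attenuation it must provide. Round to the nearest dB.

7 dB

Fixed contribution from the other source: Σ 10^(L/10) = 10^(72/10) = 1.585e+07 (72.00 dB SPL).
The limit corresponds to 10^(78/10) = 6.310e+07; subtracting the fixed part leaves 4.725e+07 for the air handling unit, i.e. 76.74 dB SPL.
So the air handling unit must be reduced from 84 to 76.74 dB SPL: IL = 7.26 dB.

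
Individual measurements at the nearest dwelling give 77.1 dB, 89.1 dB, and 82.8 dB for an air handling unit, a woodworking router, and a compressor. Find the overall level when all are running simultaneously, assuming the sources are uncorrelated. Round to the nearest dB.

90 dB

Incoherent sources combine by intensity addition: L_total = 10·log₁₀(Σ 10^(L_i/10)).
Σ 10^(L/10) = 10^(77.1/10) + 10^(89.1/10) + 10^(82.8/10) = 1.055e+09.
L_total = 10·log₁₀(1.055e+09) = 90.23 dB.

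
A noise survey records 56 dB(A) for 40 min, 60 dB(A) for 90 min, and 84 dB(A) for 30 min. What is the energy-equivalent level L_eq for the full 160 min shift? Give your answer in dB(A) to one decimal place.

The energy average is taken in the linear domain: L_eq = 10·log₁₀[(Σ tᵢ·10^(Lᵢ/10))/T], T = 160 min.
Σ tᵢ·10^(Lᵢ/10) = 40·10^(56/10) + 90·10^(60/10) + 30·10^(84/10) = 7.642e+09.
L_eq = 10·log₁₀(7.642e+09/160) = 76.79 dB(A).

76.8 dB(A)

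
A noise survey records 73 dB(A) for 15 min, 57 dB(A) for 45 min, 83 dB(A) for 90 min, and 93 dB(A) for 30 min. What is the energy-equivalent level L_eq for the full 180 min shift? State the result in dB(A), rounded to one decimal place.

Weight each interval's intensity by its duration and average over T = 180 min:
Σ tᵢ·10^(Lᵢ/10) = 15·10^(73/10) + 45·10^(57/10) + 90·10^(83/10) + 30·10^(93/10) = 7.814e+10.
L_eq = 10·log₁₀(7.814e+10/180) = 86.38 dB(A).

86.4 dB(A)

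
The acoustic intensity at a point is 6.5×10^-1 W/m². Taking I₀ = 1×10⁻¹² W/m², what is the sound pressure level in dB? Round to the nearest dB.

I/I₀ = 6.5×10^-1/10⁻¹² = 6.5×10^11, and L = 10·log₁₀(I/I₀).
L = 10·(0.8129 + 11) = 118.13 dB.

118 dB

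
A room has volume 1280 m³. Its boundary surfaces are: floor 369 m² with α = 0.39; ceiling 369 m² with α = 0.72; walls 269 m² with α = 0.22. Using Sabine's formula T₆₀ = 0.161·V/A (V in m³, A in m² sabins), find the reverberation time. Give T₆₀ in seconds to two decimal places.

0.44 s

Summing Sᵢαᵢ: 369·0.39 + 369·0.72 + 269·0.22 = 468.77 m².
T₆₀ = 0.161·V/A = 0.161·1280/468.77 = 0.440 s.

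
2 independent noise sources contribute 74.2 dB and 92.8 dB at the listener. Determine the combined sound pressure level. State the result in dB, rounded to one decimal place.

For uncorrelated sources the intensities add, so convert each level to linear form, sum, and take 10·log₁₀ of the total.
Σ 10^(L/10) = 10^(74.2/10) + 10^(92.8/10) = 1.932e+09.
L_total = 10·log₁₀(1.932e+09) = 92.86 dB.

92.9 dB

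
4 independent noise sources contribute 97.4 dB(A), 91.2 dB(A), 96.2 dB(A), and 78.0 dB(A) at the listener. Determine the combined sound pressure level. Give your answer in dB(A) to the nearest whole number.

Incoherent sources combine by intensity addition: L_total = 10·log₁₀(Σ 10^(L_i/10)).
Σ 10^(L/10) = 10^(97.4/10) + 10^(91.2/10) + 10^(96.2/10) + 10^(78.0/10) = 1.105e+10.
L_total = 10·log₁₀(1.105e+10) = 100.43 dB(A).

100 dB(A)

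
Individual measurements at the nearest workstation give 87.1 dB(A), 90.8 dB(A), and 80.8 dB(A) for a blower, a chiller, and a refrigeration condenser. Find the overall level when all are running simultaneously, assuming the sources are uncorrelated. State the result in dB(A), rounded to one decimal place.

92.6 dB(A)

Incoherent sources combine by intensity addition: L_total = 10·log₁₀(Σ 10^(L_i/10)).
Σ 10^(L/10) = 10^(87.1/10) + 10^(90.8/10) + 10^(80.8/10) = 1.835e+09.
L_total = 10·log₁₀(1.835e+09) = 92.64 dB(A).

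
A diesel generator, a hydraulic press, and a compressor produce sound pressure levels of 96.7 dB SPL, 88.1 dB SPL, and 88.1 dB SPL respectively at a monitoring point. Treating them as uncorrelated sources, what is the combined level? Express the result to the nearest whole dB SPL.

Incoherent sources combine by intensity addition: L_total = 10·log₁₀(Σ 10^(L_i/10)).
Σ 10^(L/10) = 10^(96.7/10) + 10^(88.1/10) + 10^(88.1/10) = 5.969e+09.
L_total = 10·log₁₀(5.969e+09) = 97.76 dB SPL.

98 dB SPL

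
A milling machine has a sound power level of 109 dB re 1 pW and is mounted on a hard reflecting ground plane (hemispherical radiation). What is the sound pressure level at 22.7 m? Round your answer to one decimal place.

Free-field hemispherical radiation: L_p = L_w − 10·log₁₀(2π·r²), r = 22.7 m.
2π·r² = 3238 m², 10·log₁₀ of that is 35.102 dB.
L_p = 109 − 35.102 = 73.90 dB.

73.9 dB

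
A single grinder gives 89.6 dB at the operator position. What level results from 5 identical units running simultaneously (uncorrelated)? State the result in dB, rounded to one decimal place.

L_total = L₁ + 10·log₁₀ N for N identical incoherent sources.
L_total = 89.6 + 10·log₁₀(5) = 89.6 + 6.990 = 96.59 dB.

96.6 dB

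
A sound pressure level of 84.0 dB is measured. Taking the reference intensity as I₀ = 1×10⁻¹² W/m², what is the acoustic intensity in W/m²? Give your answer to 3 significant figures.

L = 10·log₁₀(I/I₀) ⇒ I = I₀·10^(L/10) = 10⁻¹² × 10^8.40.

0.000251 W/m²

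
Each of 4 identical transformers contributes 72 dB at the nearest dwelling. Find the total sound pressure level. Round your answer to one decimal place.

N identical incoherent sources raise the level by 10·log₁₀ N.
L_total = 72 + 10·log₁₀(4) = 72 + 6.021 = 78.02 dB.

78.0 dB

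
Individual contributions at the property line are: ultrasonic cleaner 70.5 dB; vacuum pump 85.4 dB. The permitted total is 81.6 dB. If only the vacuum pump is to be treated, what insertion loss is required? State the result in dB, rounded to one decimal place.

The untreated sources together contribute 10^(70.5/10) = 1.122e+07, i.e. 70.50 dB.
The limit corresponds to 10^(81.6/10) = 1.445e+08; subtracting the fixed part leaves 1.333e+08 for the vacuum pump, i.e. 81.25 dB.
Required insertion loss = 85.4 − 81.25 = 4.15 dB.

4.2 dB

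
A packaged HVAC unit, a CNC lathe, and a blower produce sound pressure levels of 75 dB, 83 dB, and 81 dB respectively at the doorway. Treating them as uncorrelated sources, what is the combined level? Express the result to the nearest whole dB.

86 dB

For uncorrelated sources the intensities add, so convert each level to linear form, sum, and take 10·log₁₀ of the total.
Σ 10^(L/10) = 10^(75/10) + 10^(83/10) + 10^(81/10) = 3.570e+08.
L_total = 10·log₁₀(3.570e+08) = 85.53 dB.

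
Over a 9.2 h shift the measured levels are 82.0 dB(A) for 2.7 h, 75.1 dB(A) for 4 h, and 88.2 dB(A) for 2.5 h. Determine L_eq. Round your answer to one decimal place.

83.8 dB(A)

Weight each interval's intensity by its duration and average over T = 9.2 h:
Σ tᵢ·10^(Lᵢ/10) = 2.7·10^(82.0/10) + 4·10^(75.1/10) + 2.5·10^(88.2/10) = 2.209e+09.
L_eq = 10·log₁₀(2.209e+09/9.2) = 83.80 dB(A).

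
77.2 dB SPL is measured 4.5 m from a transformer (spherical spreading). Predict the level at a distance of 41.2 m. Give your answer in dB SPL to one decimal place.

Spherical spreading from a point source gives a 20·log₁₀(r₂/r₁) drop.
L₂ = 77.2 − 20·log₁₀(41.2/4.5) = 77.2 − 19.234 = 57.97 dB SPL.

58.0 dB SPL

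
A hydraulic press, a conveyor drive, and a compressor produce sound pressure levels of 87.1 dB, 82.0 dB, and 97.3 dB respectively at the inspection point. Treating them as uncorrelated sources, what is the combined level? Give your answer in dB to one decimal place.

Incoherent sources combine by intensity addition: L_total = 10·log₁₀(Σ 10^(L_i/10)).
Σ 10^(L/10) = 10^(87.1/10) + 10^(82.0/10) + 10^(97.3/10) = 6.042e+09.
L_total = 10·log₁₀(6.042e+09) = 97.81 dB.

97.8 dB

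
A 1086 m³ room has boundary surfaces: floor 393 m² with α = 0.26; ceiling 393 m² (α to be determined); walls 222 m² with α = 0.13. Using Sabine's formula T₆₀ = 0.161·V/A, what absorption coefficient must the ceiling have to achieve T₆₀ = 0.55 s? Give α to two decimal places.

0.48

A = 0.161·V/T₆₀ = 0.161·1086/0.55 = 317.90 m² sabins.
Absorption from the other surfaces = 393·0.26 + 222·0.13 = 131.04 m², so the ceiling must supply 186.86 m² over 393 m².
α = 186.86/393 = 0.475.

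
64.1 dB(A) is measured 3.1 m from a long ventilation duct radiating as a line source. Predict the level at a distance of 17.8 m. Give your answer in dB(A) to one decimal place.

For a line source, L₂ = L₁ − 10·log₁₀(r₂/r₁).
L₂ = 64.1 − 10·log₁₀(17.8/3.1) = 64.1 − 7.591 = 56.51 dB(A).

56.5 dB(A)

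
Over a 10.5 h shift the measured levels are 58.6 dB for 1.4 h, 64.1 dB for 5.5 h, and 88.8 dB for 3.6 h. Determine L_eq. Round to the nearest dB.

The energy average is taken in the linear domain: L_eq = 10·log₁₀[(Σ tᵢ·10^(Lᵢ/10))/T], T = 10.5 h.
Σ tᵢ·10^(Lᵢ/10) = 1.4·10^(58.6/10) + 5.5·10^(64.1/10) + 3.6·10^(88.8/10) = 2.746e+09.
L_eq = 10·log₁₀(2.746e+09/10.5) = 84.18 dB.

84 dB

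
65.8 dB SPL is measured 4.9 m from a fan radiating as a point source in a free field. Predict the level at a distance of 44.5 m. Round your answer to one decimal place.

For a point source, L₂ = L₁ − 20·log₁₀(r₂/r₁).
L₂ = 65.8 − 20·log₁₀(44.5/4.9) = 65.8 − 19.163 = 46.64 dB SPL.

46.6 dB SPL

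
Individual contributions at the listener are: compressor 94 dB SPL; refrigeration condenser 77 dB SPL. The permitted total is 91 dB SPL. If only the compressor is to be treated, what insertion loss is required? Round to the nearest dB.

3 dB

Fixed contribution from the other source: Σ 10^(L/10) = 10^(77/10) = 5.012e+07 (77.00 dB SPL).
To meet 91 dB SPL overall, the treated compressor may contribute at most 10^(91/10) − 5.012e+07 = 1.209e+09, i.e. 90.82 dB SPL.
So the compressor must be reduced from 94 to 90.82 dB SPL: IL = 3.18 dB.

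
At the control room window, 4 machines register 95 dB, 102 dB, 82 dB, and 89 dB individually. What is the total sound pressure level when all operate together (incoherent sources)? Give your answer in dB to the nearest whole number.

103 dB

For uncorrelated sources the intensities add, so convert each level to linear form, sum, and take 10·log₁₀ of the total.
Σ 10^(L/10) = 10^(95/10) + 10^(102/10) + 10^(82/10) + 10^(89/10) = 1.996e+10.
L_total = 10·log₁₀(1.996e+10) = 103.00 dB.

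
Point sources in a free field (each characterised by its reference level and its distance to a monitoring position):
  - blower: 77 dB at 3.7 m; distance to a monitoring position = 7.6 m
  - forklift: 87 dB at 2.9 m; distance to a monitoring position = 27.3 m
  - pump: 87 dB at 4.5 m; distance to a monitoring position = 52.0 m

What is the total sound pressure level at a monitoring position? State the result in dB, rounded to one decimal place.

73.3 dB

First find each source's level at the receiver (point-source: −20·log₁₀(r/r_ref)), then combine on an intensity basis.
blower: 77 − 20·log₁₀(7.6/3.7) = 77 − 6.25 = 70.75 dB.
forklift: 87 − 20·log₁₀(27.3/2.9) = 87 − 19.48 = 67.52 dB.
pump: 87 − 20·log₁₀(52.0/4.5) = 87 − 21.26 = 65.74 dB.
Σ 10^(L/10) = 2.129e+07 → L_total = 10·log₁₀(2.129e+07) = 73.28 dB.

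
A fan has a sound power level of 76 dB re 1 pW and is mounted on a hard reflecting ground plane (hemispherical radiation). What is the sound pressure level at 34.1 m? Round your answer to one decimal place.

Free-field hemispherical radiation: L_p = L_w − 10·log₁₀(2π·r²), r = 34.1 m.
2π·r² = 7306 m², 10·log₁₀ of that is 38.637 dB.
L_p = 76 − 38.637 = 37.36 dB.

37.4 dB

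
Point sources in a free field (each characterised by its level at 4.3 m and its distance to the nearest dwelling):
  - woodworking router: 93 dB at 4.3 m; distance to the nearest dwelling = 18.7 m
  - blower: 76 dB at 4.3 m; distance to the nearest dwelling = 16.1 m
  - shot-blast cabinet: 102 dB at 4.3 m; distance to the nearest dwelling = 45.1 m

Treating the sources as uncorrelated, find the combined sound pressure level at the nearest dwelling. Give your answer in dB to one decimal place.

84.0 dB

Propagate each source to the receiver with L = L_ref − 20·log₁₀(r/r_ref), then add intensities.
woodworking router: 93 − 20·log₁₀(18.7/4.3) = 93 − 12.77 = 80.23 dB.
blower: 76 − 20·log₁₀(16.1/4.3) = 76 − 11.47 = 64.53 dB.
shot-blast cabinet: 102 − 20·log₁₀(45.1/4.3) = 102 − 20.41 = 81.59 dB.
Σ 10^(L/10) = 2.524e+08 → L_total = 10·log₁₀(2.524e+08) = 84.02 dB.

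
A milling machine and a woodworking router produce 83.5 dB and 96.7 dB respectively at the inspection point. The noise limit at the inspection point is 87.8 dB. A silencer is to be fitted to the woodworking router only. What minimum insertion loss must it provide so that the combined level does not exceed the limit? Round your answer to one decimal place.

10.9 dB

Everything except the woodworking router sums to 10^(83.5/10) = 2.239e+08 in linear terms, 83.50 dB.
To meet 87.8 dB overall, the treated woodworking router may contribute at most 10^(87.8/10) − 2.239e+08 = 3.787e+08, i.e. 85.78 dB.
So the woodworking router must be reduced from 96.7 to 85.78 dB: IL = 10.92 dB.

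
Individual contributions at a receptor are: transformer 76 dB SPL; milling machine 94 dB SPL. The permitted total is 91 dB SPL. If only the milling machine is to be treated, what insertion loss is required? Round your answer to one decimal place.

3.1 dB

Everything except the milling machine sums to 10^(76/10) = 3.981e+07 in linear terms, 76.00 dB SPL.
To meet 91 dB SPL overall, the treated milling machine may contribute at most 10^(91/10) − 3.981e+07 = 1.219e+09, i.e. 90.86 dB SPL.
So the milling machine must be reduced from 94 to 90.86 dB SPL: IL = 3.14 dB.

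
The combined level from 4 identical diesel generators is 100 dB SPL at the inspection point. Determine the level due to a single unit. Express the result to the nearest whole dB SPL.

94 dB SPL

For N identical incoherent sources L_total = L₁ + 10·log₁₀ N, so L₁ = 100 − 10·log₁₀(4) = 100 − 6.021.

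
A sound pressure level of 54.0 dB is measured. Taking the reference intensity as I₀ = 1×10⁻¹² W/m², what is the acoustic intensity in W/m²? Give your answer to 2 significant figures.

I = I₀·10^(L/10) = 10⁻¹² × 10^(54.0/10) = 10^(-6.600).

2.5e-07 W/m²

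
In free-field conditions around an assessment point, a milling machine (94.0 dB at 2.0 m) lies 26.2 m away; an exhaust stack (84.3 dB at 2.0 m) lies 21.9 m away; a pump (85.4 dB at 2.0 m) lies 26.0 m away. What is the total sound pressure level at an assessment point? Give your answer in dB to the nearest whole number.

Propagate each source to the receiver with L = L_ref − 20·log₁₀(r/r_ref), then add intensities.
milling machine: 94.0 − 20·log₁₀(26.2/2.0) = 94.0 − 22.35 = 71.65 dB.
exhaust stack: 84.3 − 20·log₁₀(21.9/2.0) = 84.3 − 20.79 = 63.51 dB.
pump: 85.4 − 20·log₁₀(26.0/2.0) = 85.4 − 22.28 = 63.12 dB.
Σ 10^(L/10) = 1.893e+07 → L_total = 10·log₁₀(1.893e+07) = 72.77 dB.

73 dB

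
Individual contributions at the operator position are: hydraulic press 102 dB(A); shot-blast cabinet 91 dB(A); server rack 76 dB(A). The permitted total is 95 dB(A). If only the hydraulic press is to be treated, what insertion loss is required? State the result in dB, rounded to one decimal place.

9.3 dB

The untreated sources together contribute 10^(91/10) + 10^(76/10) = 1.299e+09, i.e. 91.14 dB(A).
To meet 95 dB(A) overall, the treated hydraulic press may contribute at most 10^(95/10) − 1.299e+09 = 1.864e+09, i.e. 92.70 dB(A).
Required insertion loss = 102 − 92.70 = 9.30 dB.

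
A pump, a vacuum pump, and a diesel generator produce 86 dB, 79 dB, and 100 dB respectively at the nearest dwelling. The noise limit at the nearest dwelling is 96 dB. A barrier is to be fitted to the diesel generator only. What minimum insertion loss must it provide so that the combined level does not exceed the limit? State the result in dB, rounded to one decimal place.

Everything except the diesel generator sums to 10^(86/10) + 10^(79/10) = 4.775e+08 in linear terms, 86.79 dB.
The limit corresponds to 10^(96/10) = 3.981e+09; subtracting the fixed part leaves 3.504e+09 for the diesel generator, i.e. 95.45 dB.
So the diesel generator must be reduced from 100 to 95.45 dB: IL = 4.55 dB.

4.6 dB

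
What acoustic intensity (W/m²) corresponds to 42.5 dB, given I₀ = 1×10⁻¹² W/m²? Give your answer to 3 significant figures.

1.78e-08 W/m²

I = I₀·10^(L/10) = 10⁻¹² × 10^(42.5/10) = 10^(-7.750).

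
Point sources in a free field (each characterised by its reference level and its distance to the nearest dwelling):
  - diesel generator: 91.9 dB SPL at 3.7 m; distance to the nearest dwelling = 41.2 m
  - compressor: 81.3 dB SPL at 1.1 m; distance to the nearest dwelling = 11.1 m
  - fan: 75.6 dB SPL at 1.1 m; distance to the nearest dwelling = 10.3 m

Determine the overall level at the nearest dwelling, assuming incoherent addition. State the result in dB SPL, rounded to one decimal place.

71.5 dB SPL

First find each source's level at the receiver (point-source: −20·log₁₀(r/r_ref)), then combine on an intensity basis.
diesel generator: 91.9 − 20·log₁₀(41.2/3.7) = 91.9 − 20.93 = 70.97 dB SPL.
compressor: 81.3 − 20·log₁₀(11.1/1.1) = 81.3 − 20.08 = 61.22 dB SPL.
fan: 75.6 − 20·log₁₀(10.3/1.1) = 75.6 − 19.43 = 56.17 dB SPL.
Σ 10^(L/10) = 1.423e+07 → L_total = 10·log₁₀(1.423e+07) = 71.53 dB SPL.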